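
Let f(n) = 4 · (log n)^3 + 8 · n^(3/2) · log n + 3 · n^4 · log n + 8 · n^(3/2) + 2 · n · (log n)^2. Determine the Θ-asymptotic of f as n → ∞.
f(n) ∈ Θ(n^4 · log n)

Compare the terms by growth order. For large n, n^a · (log n)^b dominates n^a' · (log n)^b' iff a > a', or (a = a' and b > b'). Ranking the 5 terms shows the dominant one is 3 · n^4 · log n. Hence f(n) ∈ Θ(n^4 · log n).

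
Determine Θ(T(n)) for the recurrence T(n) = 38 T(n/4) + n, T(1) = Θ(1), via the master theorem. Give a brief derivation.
T(n) = Θ(n^(log_4 38))

Master theorem: compare f(n) = n to n^(log_4 38) where log_4 38 ≈ 2.624. Since 1 < log_4 38, we have f(n) = O(n^(log_4 38 − ε)) for some ε > 0 — Case 1. Hence T(n) = Θ(n^(log_4 38)).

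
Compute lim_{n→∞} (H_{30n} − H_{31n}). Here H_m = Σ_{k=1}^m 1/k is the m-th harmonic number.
lim = ln(30/31)

Euler-Maclaurin gives H_m = ln m + γ + 1/(2m) + O(1/m^2). The γ and O(1/m) terms cancel in the difference:
  H_{30n} − H_{31n} = ln(30n) − ln(31n) + O(1/n) = ln(30/31) + O(1/n).
Hence the limit is ln(30/31).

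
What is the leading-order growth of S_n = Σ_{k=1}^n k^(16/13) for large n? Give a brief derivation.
S_n ~ (13/29) · n^(29/13)

Integral comparison: Σ_{k=1}^n k^(16/13) = ∫_0^n x^(16/13) dx + O(n^(16/13)). The integral is n^(1 + 16/13) / (1 + 16/13) = n^((16+13)/13) / ((16+13)/13) = (13/29) · n^(29/13).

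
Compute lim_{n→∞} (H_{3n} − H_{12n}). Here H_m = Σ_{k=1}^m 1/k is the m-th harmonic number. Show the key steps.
lim = ln(3/12) = −ln 4

Euler-Maclaurin gives H_m = ln m + γ + 1/(2m) + O(1/m^2). The γ and O(1/m) terms cancel in the difference:
  H_{3n} − H_{12n} = ln(3n) − ln(12n) + O(1/n) = ln(3/12) + O(1/n).
Hence the limit is ln(3/12) = −ln 4.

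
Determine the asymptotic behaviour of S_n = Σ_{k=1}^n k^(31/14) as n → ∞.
S_n ~ (14/45) · n^(45/14)

Integral comparison: Σ_{k=1}^n k^(31/14) = ∫_0^n x^(31/14) dx + O(n^(31/14)). The integral is n^(1 + 31/14) / (1 + 31/14) = n^((31+14)/14) / ((31+14)/14) = (14/45) · n^(45/14).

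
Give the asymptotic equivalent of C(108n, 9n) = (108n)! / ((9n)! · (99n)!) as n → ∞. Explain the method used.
C(108n, 9n) ~ (8916100448256/285311670611)^(9n) · sqrt(6/(11π·9n))

Write N = 9n. Apply Stirling to each factorial:
  (12N)! ~ sqrt(2π·12N) · (12N/e)^(12N),
  N! ~ sqrt(2π N) · (N/e)^N,
  (11N)! ~ sqrt(2π·11N) · (11N/e)^(11N).
The exponential factors combine to (12N)^(12N) / (N^N · (11N)^(11N)) = 12^(12N)/11^(11N) = (12^12/11^11)^N = (8916100448256/285311670611)^N.
The square-root prefactors combine to sqrt(2π·12N) / (sqrt(2π N)·sqrt(2π·11N)) = sqrt(12 / (2π·11·N)) = sqrt(6/(11π·9n)).
Substituting N = 9n: C(108n, 9n) ~ (8916100448256/285311670611)^(9n) · sqrt(6/(11π·9n)).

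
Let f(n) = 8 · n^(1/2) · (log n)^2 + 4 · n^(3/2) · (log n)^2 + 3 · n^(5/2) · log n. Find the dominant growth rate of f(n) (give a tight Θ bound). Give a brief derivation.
f(n) ∈ Θ(n^(5/2) · log n)

Compare the terms by growth order. For large n, n^a · (log n)^b dominates n^a' · (log n)^b' iff a > a', or (a = a' and b > b'). Ranking the 3 terms shows the dominant one is 3 · n^(5/2) · log n. Hence f(n) ∈ Θ(n^(5/2) · log n).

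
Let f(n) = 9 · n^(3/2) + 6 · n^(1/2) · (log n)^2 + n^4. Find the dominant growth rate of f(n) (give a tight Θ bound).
f(n) ∈ Θ(n^4)

Compare the terms by growth order. For large n, n^a · (log n)^b dominates n^a' · (log n)^b' iff a > a', or (a = a' and b > b'). Ranking the 3 terms shows the dominant one is n^4. Hence f(n) ∈ Θ(n^4).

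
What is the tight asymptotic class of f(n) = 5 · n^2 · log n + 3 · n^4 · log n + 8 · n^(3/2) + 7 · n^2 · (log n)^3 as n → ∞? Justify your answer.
f(n) ∈ Θ(n^4 · log n)

Compare the terms by growth order. For large n, n^a · (log n)^b dominates n^a' · (log n)^b' iff a > a', or (a = a' and b > b'). Ranking the 4 terms shows the dominant one is 3 · n^4 · log n. Hence f(n) ∈ Θ(n^4 · log n).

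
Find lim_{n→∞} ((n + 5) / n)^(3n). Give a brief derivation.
lim = e^15

Rewrite as (1 + 5/n)^(3n). By the standard limit (1 + x/n)^n → e^x, we have (1 + 5/n)^n → e^5, and raising to the 3rd power gives e^15.
More precisely, ln[(1 + 5/n)^(3n)] = 3n · ln(1 + 5/n) = 3n · (5/n + O(1/n^2)) = 15 + O(1/n) → 15.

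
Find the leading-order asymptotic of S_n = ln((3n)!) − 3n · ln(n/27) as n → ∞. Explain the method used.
S_n ~ 3n · (ln 81 − 1) + O(ln n)

Stirling: ln((3n)!) = 3n ln(3n) − 3n + O(ln n).
  S_n = 3n ln(3n) − 3n − 3n ln(n/27) + O(ln n)
      = 3n ln(3n) − 3n ln n + 3n ln 27 − 3n + O(ln n)
      = 3n ln 3 + 3n ln 27 − 3n + O(ln n)
      = 3n (ln 81 − 1) + O(ln n).
Numerically ln(81) − 1 ≈ 3.3944.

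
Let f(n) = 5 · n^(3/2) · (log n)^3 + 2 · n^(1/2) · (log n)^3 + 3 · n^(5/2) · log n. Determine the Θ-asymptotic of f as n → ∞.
f(n) ∈ Θ(n^(5/2) · log n)

Compare the terms by growth order. For large n, n^a · (log n)^b dominates n^a' · (log n)^b' iff a > a', or (a = a' and b > b'). Ranking the 3 terms shows the dominant one is 3 · n^(5/2) · log n. Hence f(n) ∈ Θ(n^(5/2) · log n).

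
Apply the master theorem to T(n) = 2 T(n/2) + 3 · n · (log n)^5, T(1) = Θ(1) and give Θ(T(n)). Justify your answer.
T(n) = Θ(n · (log n)^6)

Here log_2 2 = 1 and f(n) = 3 · n · (log n)^5 = Θ(n^(log_2 2) · (log n)^5). This is the extended Case 2 of the master theorem (f matches the critical exponent up to log factors), giving T(n) = Θ(n^(log_2 2) · (log n)^(5+1)) = Θ(n · (log n)^6).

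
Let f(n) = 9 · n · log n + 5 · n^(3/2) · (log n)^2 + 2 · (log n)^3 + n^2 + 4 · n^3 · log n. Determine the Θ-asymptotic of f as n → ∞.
f(n) ∈ Θ(n^3 · log n)

Compare the terms by growth order. For large n, n^a · (log n)^b dominates n^a' · (log n)^b' iff a > a', or (a = a' and b > b'). Ranking the 5 terms shows the dominant one is 4 · n^3 · log n. Hence f(n) ∈ Θ(n^3 · log n).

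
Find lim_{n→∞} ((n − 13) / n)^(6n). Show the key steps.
lim = e^(−78)

Rewrite as (1 − 13/n)^(6n). By the standard limit (1 + x/n)^n → e^x, we have (1 − 13/n)^n → e^(−13), and raising to the 6th power gives e^(−78).
More precisely, ln[(1 − 13/n)^(6n)] = 6n · ln(1 − 13/n) = 6n · (-13/n + O(1/n^2)) = -78 + O(1/n) → -78.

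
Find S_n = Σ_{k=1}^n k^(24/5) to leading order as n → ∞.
S_n ~ (5/29) · n^(29/5)

Integral comparison: Σ_{k=1}^n k^(24/5) = ∫_0^n x^(24/5) dx + O(n^(24/5)). The integral is n^(1 + 24/5) / (1 + 24/5) = n^((24+5)/5) / ((24+5)/5) = (5/29) · n^(29/5).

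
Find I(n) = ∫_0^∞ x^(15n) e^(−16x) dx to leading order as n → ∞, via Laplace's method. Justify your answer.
I(n) ~ (sqrt(2π·15n) / 16) · (15n/(16e))^(15n)

Write the integrand as exp(15n ln x − 16x) and set f(x) = 15n ln x − 16x. Then f'(x) = 15n/x − 16 = 0 at x* = 15n/16, and f''(x*) = −15n/x*^2 = −16^2/(15n). Laplace's method (interior maximum) gives
  I(n) ~ e^(f(x*)) · sqrt(2π / |f''(x*)|)
        = exp(15n ln(15n/16) − 15n) · sqrt(2π · 15n / 16^2)
        = (15n/16)^(15n) e^(−15n) · sqrt(2π·15n) / 16
        = (sqrt(2π·15n) / 16) · (15n/(16e))^(15n).
This matches Γ(15n+1)/16^(15n+1) with Stirling applied to Γ.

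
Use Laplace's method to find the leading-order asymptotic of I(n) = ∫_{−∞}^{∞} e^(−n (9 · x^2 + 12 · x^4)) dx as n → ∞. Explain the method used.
I(n) ~ sqrt(π/(9n))

φ(x) = 9 · x^2 + 12 · x^4 has its unique global minimum at x* = 0 (since φ'(x) = 18x + 48x^3 = 0 only at x = 0 for real x with both coefficients positive, and φ → ∞ as |x| → ∞). At x* = 0, φ(0) = 0 and φ''(0) = 18. Laplace's method then gives
  I(n) ~ sqrt(2π / (n · φ''(0))) · e^(−n φ(0)) = sqrt(2π / (18n)) = sqrt(π/(9n)).
The 12 · x^4 term contributes only at subleading order (an O(1/n) relative correction).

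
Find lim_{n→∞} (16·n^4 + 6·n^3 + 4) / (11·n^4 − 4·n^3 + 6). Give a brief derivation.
lim = 16/11

For large n the leading n^4 terms dominate both numerator and denominator. Dividing top and bottom by n^4, every other term tends to 0, leaving 16/11.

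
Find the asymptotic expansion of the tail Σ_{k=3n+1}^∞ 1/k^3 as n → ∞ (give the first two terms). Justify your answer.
Σ_{k>3n} 1/k^3 = 1/(2 · (3n)^2) − 1/(2 · (3n)^3) + O(1/(3n)^4)

Compare to the integral: ∫_{3n}^∞ x^(−3) dx = [−x^(−2)/2]_{3n}^∞ = 1/((3−1)·(3n)^2). The Euler-Maclaurin correction adds −f(3n)/2 = −1/(2·(3n)^3). Euler-Maclaurin then gives
  Σ_{k>3n} 1/k^3 = ∫_{3n}^∞ dx/x^3 − 1/(2·(3n)^3) + O(1/(3n)^4).
(Equivalently this is ζ(3) − Σ_{k≤3n} 1/k^3.)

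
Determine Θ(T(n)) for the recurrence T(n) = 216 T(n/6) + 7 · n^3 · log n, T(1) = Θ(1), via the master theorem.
T(n) = Θ(n^3 · (log n)^2)

Here log_6 216 = 3 and f(n) = 7 · n^3 · log n = Θ(n^(log_6 216) · (log n)^1). This is the extended Case 2 of the master theorem (f matches the critical exponent up to log factors), giving T(n) = Θ(n^(log_6 216) · (log n)^(1+1)) = Θ(n^3 · (log n)^2).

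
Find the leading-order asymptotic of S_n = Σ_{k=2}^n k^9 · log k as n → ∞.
S_n ~ n^10 log n / 10 − n^10 / 100

By integral comparison, S_n = ∫_1^n x^9 · log x dx + O(n^9 · log n). For the integral, ∫ x^9 log x dx = n^10 log n / 10 − n^10/100 (integration by parts). Hence S_n ~ n^10 log n / 10 − n^10 / 100.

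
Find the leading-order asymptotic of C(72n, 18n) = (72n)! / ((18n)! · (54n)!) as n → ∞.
C(72n, 18n) ~ (256/27)^(18n) · sqrt(2/(3π·18n))

Write N = 18n. Apply Stirling to each factorial:
  (4N)! ~ sqrt(2π·4N) · (4N/e)^(4N),
  N! ~ sqrt(2π N) · (N/e)^N,
  (3N)! ~ sqrt(2π·3N) · (3N/e)^(3N).
The exponential factors combine to (4N)^(4N) / (N^N · (3N)^(3N)) = 4^(4N)/3^(3N) = (4^4/3^3)^N = (256/27)^N.
The square-root prefactors combine to sqrt(2π·4N) / (sqrt(2π N)·sqrt(2π·3N)) = sqrt(4 / (2π·3·N)) = sqrt(2/(3π·18n)).
Substituting N = 18n: C(72n, 18n) ~ (256/27)^(18n) · sqrt(2/(3π·18n)).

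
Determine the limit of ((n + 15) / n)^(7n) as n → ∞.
lim = e^105

Rewrite as (1 + 15/n)^(7n). By the standard limit (1 + x/n)^n → e^x, we have (1 + 15/n)^n → e^15, and raising to the 7th power gives e^105.
More precisely, ln[(1 + 15/n)^(7n)] = 7n · ln(1 + 15/n) = 7n · (15/n + O(1/n^2)) = 105 + O(1/n) → 105.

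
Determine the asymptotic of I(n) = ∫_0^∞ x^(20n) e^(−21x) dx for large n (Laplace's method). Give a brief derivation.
I(n) ~ (sqrt(2π·20n) / 21) · (20n/(21e))^(20n)

Write the integrand as exp(20n ln x − 21x) and set f(x) = 20n ln x − 21x. Then f'(x) = 20n/x − 21 = 0 at x* = 20n/21, and f''(x*) = −20n/x*^2 = −21^2/(20n). Laplace's method (interior maximum) gives
  I(n) ~ e^(f(x*)) · sqrt(2π / |f''(x*)|)
        = exp(20n ln(20n/21) − 20n) · sqrt(2π · 20n / 21^2)
        = (20n/21)^(20n) e^(−20n) · sqrt(2π·20n) / 21
        = (sqrt(2π·20n) / 21) · (20n/(21e))^(20n).
This matches Γ(20n+1)/21^(20n+1) with Stirling applied to Γ.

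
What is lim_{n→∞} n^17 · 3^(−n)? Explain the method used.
lim = 0

Exponentials with base > 1 dominate every fixed polynomial: for any fixed c, n^c / 3^n → 0 as n → ∞ (e.g. by the ratio test, or by writing 3^n = e^(n ln 3) and noting e^(n ln 3) / n^c → ∞). Hence n^17 · 3^(−n) = n^17 / 3^n → 0.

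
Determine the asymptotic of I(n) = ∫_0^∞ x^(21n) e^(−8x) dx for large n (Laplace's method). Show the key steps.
I(n) ~ (sqrt(2π·21n) / 8) · (21n/(8e))^(21n)

Write the integrand as exp(21n ln x − 8x) and set f(x) = 21n ln x − 8x. Then f'(x) = 21n/x − 8 = 0 at x* = 21n/8, and f''(x*) = −21n/x*^2 = −8^2/(21n). Laplace's method (interior maximum) gives
  I(n) ~ e^(f(x*)) · sqrt(2π / |f''(x*)|)
        = exp(21n ln(21n/8) − 21n) · sqrt(2π · 21n / 8^2)
        = (21n/8)^(21n) e^(−21n) · sqrt(2π·21n) / 8
        = (sqrt(2π·21n) / 8) · (21n/(8e))^(21n).
This matches Γ(21n+1)/8^(21n+1) with Stirling applied to Γ.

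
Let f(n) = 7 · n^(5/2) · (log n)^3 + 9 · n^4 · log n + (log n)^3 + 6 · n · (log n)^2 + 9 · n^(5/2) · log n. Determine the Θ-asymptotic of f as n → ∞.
f(n) ∈ Θ(n^4 · log n)

Compare the terms by growth order. For large n, n^a · (log n)^b dominates n^a' · (log n)^b' iff a > a', or (a = a' and b > b'). Ranking the 5 terms shows the dominant one is 9 · n^4 · log n. Hence f(n) ∈ Θ(n^4 · log n).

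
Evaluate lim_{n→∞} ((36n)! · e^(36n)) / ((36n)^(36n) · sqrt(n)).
lim = sqrt(2π·36)

Stirling: (36n)! ~ sqrt(2π·36n) · (36n/e)^(36n). Hence
  (36n)! · e^(36n) / (36n)^(36n) ~ sqrt(2π·36n).
Dividing by sqrt(n): sqrt(2π·36n) / sqrt(n) = sqrt(2π·36) · n^((1−1)/2), so the limit is sqrt(2π·36).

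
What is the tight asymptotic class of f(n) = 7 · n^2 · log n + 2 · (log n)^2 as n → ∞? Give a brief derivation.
f(n) ∈ Θ(n^2 · log n)

Compare the terms by growth order. For large n, n^a · (log n)^b dominates n^a' · (log n)^b' iff a > a', or (a = a' and b > b'). Ranking the 2 terms shows the dominant one is 7 · n^2 · log n. Hence f(n) ∈ Θ(n^2 · log n).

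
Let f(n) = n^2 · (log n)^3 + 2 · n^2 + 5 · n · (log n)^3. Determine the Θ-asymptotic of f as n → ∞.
f(n) ∈ Θ(n^2 · (log n)^3)

Compare the terms by growth order. For large n, n^a · (log n)^b dominates n^a' · (log n)^b' iff a > a', or (a = a' and b > b'). Ranking the 3 terms shows the dominant one is n^2 · (log n)^3. Hence f(n) ∈ Θ(n^2 · (log n)^3).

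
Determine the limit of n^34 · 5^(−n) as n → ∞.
lim = 0

Exponentials with base > 1 dominate every fixed polynomial: for any fixed c, n^c / 5^n → 0 as n → ∞ (e.g. by the ratio test, or by writing 5^n = e^(n ln 5) and noting e^(n ln 5) / n^c → ∞). Hence n^34 · 5^(−n) = n^34 / 5^n → 0.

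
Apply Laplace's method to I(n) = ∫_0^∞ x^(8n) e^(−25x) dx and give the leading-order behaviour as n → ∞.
I(n) ~ (sqrt(2π·8n) / 25) · (8n/(25e))^(8n)

Write the integrand as exp(8n ln x − 25x) and set f(x) = 8n ln x − 25x. Then f'(x) = 8n/x − 25 = 0 at x* = 8n/25, and f''(x*) = −8n/x*^2 = −25^2/(8n). Laplace's method (interior maximum) gives
  I(n) ~ e^(f(x*)) · sqrt(2π / |f''(x*)|)
        = exp(8n ln(8n/25) − 8n) · sqrt(2π · 8n / 25^2)
        = (8n/25)^(8n) e^(−8n) · sqrt(2π·8n) / 25
        = (sqrt(2π·8n) / 25) · (8n/(25e))^(8n).
This matches Γ(8n+1)/25^(8n+1) with Stirling applied to Γ.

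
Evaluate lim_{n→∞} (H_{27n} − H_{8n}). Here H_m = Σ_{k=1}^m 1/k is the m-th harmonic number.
lim = ln(27/8)

Euler-Maclaurin gives H_m = ln m + γ + 1/(2m) + O(1/m^2). The γ and O(1/m) terms cancel in the difference:
  H_{27n} − H_{8n} = ln(27n) − ln(8n) + O(1/n) = ln(27/8) + O(1/n).
Hence the limit is ln(27/8).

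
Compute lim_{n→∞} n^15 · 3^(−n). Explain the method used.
lim = 0

Exponentials with base > 1 dominate every fixed polynomial: for any fixed c, n^c / 3^n → 0 as n → ∞ (e.g. by the ratio test, or by writing 3^n = e^(n ln 3) and noting e^(n ln 3) / n^c → ∞). Hence n^15 · 3^(−n) = n^15 / 3^n → 0.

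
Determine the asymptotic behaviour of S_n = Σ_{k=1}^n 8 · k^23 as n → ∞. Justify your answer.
S_n ~ n^24 / 3

By integral comparison (Euler-Maclaurin), Σ_{k=1}^n 8 · k^23 = 8 · ∫_0^n x^23 dx + O(n^23) = 8 · n^24/24 = n^24 / 3 + O(n^23). (Equivalently, Faulhaber's formula gives the same leading term.)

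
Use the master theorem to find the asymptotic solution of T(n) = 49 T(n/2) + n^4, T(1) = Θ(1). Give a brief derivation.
T(n) = Θ(n^(log_2 49))

Master theorem: compare f(n) = n^4 to n^(log_2 49) where log_2 49 ≈ 5.615. Since 4 < log_2 49, we have f(n) = O(n^(log_2 49 − ε)) for some ε > 0 — Case 1. Hence T(n) = Θ(n^(log_2 49)).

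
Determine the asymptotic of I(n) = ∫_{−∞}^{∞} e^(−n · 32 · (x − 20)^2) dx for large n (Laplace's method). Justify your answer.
I(n) = sqrt(π/(32n))

Here φ(x) = 32 · (x − 20)^2 has its unique minimum at x* = 20 with φ(x*) = 0 and φ''(x*) = 64. Laplace's method gives
  I(n) ~ e^(−n φ(x*)) · sqrt(2π / (n · φ''(x*))) = sqrt(2π / (64n)) = sqrt(π/(32n)).
This is exact: substituting u = (x − 20)·sqrt(32n) gives I(n) = (1/sqrt(32n)) ∫_{−∞}^{∞} e^(−u^2) du = sqrt(π/(32n)).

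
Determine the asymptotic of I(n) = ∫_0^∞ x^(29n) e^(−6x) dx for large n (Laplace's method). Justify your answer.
I(n) ~ (sqrt(2π·29n) / 6) · (29n/(6e))^(29n)

Write the integrand as exp(29n ln x − 6x) and set f(x) = 29n ln x − 6x. Then f'(x) = 29n/x − 6 = 0 at x* = 29n/6, and f''(x*) = −29n/x*^2 = −6^2/(29n). Laplace's method (interior maximum) gives
  I(n) ~ e^(f(x*)) · sqrt(2π / |f''(x*)|)
        = exp(29n ln(29n/6) − 29n) · sqrt(2π · 29n / 6^2)
        = (29n/6)^(29n) e^(−29n) · sqrt(2π·29n) / 6
        = (sqrt(2π·29n) / 6) · (29n/(6e))^(29n).
This matches Γ(29n+1)/6^(29n+1) with Stirling applied to Γ.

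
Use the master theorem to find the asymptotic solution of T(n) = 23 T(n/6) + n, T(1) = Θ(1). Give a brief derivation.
T(n) = Θ(n^(log_6 23))

Master theorem: compare f(n) = n to n^(log_6 23) where log_6 23 ≈ 1.750. Since 1 < log_6 23, we have f(n) = O(n^(log_6 23 − ε)) for some ε > 0 — Case 1. Hence T(n) = Θ(n^(log_6 23)).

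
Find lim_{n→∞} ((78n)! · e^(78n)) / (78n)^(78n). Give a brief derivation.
lim = ∞

Stirling: (78n)! ~ sqrt(2π·78n) · (78n/e)^(78n). Hence
  (78n)! · e^(78n) / (78n)^(78n) ~ sqrt(2π·78n) = sqrt(2π·78) · sqrt(n) → ∞.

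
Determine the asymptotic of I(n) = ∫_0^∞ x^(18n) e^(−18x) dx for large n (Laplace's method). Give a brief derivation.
I(n) ~ (sqrt(2π·18n) / 18) · (18n/(18e))^(18n)

Write the integrand as exp(18n ln x − 18x) and set f(x) = 18n ln x − 18x. Then f'(x) = 18n/x − 18 = 0 at x* = 18n/18, and f''(x*) = −18n/x*^2 = −18^2/(18n). Laplace's method (interior maximum) gives
  I(n) ~ e^(f(x*)) · sqrt(2π / |f''(x*)|)
        = exp(18n ln(18n/18) − 18n) · sqrt(2π · 18n / 18^2)
        = (18n/18)^(18n) e^(−18n) · sqrt(2π·18n) / 18
        = (sqrt(2π·18n) / 18) · (18n/(18e))^(18n).
This matches Γ(18n+1)/18^(18n+1) with Stirling applied to Γ.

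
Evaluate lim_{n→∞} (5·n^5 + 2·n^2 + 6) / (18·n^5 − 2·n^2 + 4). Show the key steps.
lim = 5/18

For large n the leading n^5 terms dominate both numerator and denominator. Dividing top and bottom by n^5, every other term tends to 0, leaving 5/18.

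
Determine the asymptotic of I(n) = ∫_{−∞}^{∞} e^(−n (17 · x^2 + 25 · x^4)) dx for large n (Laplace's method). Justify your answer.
I(n) ~ sqrt(π/(17n))

φ(x) = 17 · x^2 + 25 · x^4 has its unique global minimum at x* = 0 (since φ'(x) = 34x + 100x^3 = 0 only at x = 0 for real x with both coefficients positive, and φ → ∞ as |x| → ∞). At x* = 0, φ(0) = 0 and φ''(0) = 34. Laplace's method then gives
  I(n) ~ sqrt(2π / (n · φ''(0))) · e^(−n φ(0)) = sqrt(2π / (34n)) = sqrt(π/(17n)).
The 25 · x^4 term contributes only at subleading order (an O(1/n) relative correction).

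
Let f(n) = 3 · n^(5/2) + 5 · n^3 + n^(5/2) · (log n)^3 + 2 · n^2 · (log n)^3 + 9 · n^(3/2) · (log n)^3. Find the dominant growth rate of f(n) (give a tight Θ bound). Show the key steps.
f(n) ∈ Θ(n^3)

Compare the terms by growth order. For large n, n^a · (log n)^b dominates n^a' · (log n)^b' iff a > a', or (a = a' and b > b'). Ranking the 5 terms shows the dominant one is 5 · n^3. Hence f(n) ∈ Θ(n^3).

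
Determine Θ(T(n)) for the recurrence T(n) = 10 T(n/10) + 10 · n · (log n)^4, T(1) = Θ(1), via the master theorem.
T(n) = Θ(n · (log n)^5)

Here log_10 10 = 1 and f(n) = 10 · n · (log n)^4 = Θ(n^(log_10 10) · (log n)^4). This is the extended Case 2 of the master theorem (f matches the critical exponent up to log factors), giving T(n) = Θ(n^(log_10 10) · (log n)^(4+1)) = Θ(n · (log n)^5).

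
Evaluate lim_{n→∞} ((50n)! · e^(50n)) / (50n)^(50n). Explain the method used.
lim = ∞

Stirling: (50n)! ~ sqrt(2π·50n) · (50n/e)^(50n). Hence
  (50n)! · e^(50n) / (50n)^(50n) ~ sqrt(2π·50n) = sqrt(2π·50) · sqrt(n) → ∞.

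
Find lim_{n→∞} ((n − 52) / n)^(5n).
lim = e^(−260)

Rewrite as (1 − 52/n)^(5n). By the standard limit (1 + x/n)^n → e^x, we have (1 − 52/n)^n → e^(−52), and raising to the 5th power gives e^(−260).
More precisely, ln[(1 − 52/n)^(5n)] = 5n · ln(1 − 52/n) = 5n · (-52/n + O(1/n^2)) = -260 + O(1/n) → -260.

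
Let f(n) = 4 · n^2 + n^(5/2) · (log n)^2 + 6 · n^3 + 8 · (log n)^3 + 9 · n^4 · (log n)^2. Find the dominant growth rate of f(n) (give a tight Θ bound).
f(n) ∈ Θ(n^4 · (log n)^2)

Compare the terms by growth order. For large n, n^a · (log n)^b dominates n^a' · (log n)^b' iff a > a', or (a = a' and b > b'). Ranking the 5 terms shows the dominant one is 9 · n^4 · (log n)^2. Hence f(n) ∈ Θ(n^4 · (log n)^2).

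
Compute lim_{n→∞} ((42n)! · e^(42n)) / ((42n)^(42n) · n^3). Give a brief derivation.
lim = 0

Stirling: (42n)! ~ sqrt(2π·42n) · (42n/e)^(42n). Hence
  (42n)! · e^(42n) / (42n)^(42n) ~ sqrt(2π·42n).
Dividing by n^3: sqrt(2π·42n) / n^3 = sqrt(2π·42) · n^((1−6)/2), so the expression behaves like sqrt(2π·42) · n^((1−6)/2) → 0.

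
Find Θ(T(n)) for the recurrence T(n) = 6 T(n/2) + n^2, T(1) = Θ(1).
T(n) = Θ(n^(log_2 6))

Master theorem: compare f(n) = n^2 to n^(log_2 6) where log_2 6 ≈ 2.585. Since 2 < log_2 6, we have f(n) = O(n^(log_2 6 − ε)) for some ε > 0 — Case 1. Hence T(n) = Θ(n^(log_2 6)).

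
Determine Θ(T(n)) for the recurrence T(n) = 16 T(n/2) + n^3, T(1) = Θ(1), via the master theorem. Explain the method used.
T(n) = Θ(n^4)

Master theorem: compare f(n) = n^3 to n^(log_2 16) where log_2 16 = 4. Since 3 < log_2 16, we have f(n) = O(n^(log_2 16 − ε)) for some ε > 0 — Case 1. Hence T(n) = Θ(n^(log_2 16)) = Θ(n^4).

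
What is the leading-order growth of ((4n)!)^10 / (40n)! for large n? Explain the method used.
((4n)!)^10/(40n)! ~ ((2π·4n)^(9/2) / sqrt(10)) · 10^(−10·4n)  →  0

Write N = 4n. Stirling: N! ~ sqrt(2π N)(N/e)^N and (10N)! ~ sqrt(2π·10N)·(10N/e)^(10N).
  (N!)^10/(10N)! ~ (2π N)^(10/2) (N/e)^(10N) / [sqrt(2π·10N) (10N/e)^(10N)]
     = (2π N)^(10/2) / sqrt(2π·10N) · (N/(10N))^(10N)
     = (2π N)^((10−1)/2) / sqrt(10) · 10^(−10N).
Since 10^10 > 1, the factor 10^(−10N) decays exponentially, so the ratio → 0. Substituting N = 4n gives the stated form.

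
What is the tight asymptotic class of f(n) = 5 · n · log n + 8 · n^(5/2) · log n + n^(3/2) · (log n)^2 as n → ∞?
f(n) ∈ Θ(n^(5/2) · log n)

Compare the terms by growth order. For large n, n^a · (log n)^b dominates n^a' · (log n)^b' iff a > a', or (a = a' and b > b'). Ranking the 3 terms shows the dominant one is 8 · n^(5/2) · log n. Hence f(n) ∈ Θ(n^(5/2) · log n).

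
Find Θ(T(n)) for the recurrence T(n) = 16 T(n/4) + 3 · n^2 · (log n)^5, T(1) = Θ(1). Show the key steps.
T(n) = Θ(n^2 · (log n)^6)

Here log_4 16 = 2 and f(n) = 3 · n^2 · (log n)^5 = Θ(n^(log_4 16) · (log n)^5). This is the extended Case 2 of the master theorem (f matches the critical exponent up to log factors), giving T(n) = Θ(n^(log_4 16) · (log n)^(5+1)) = Θ(n^2 · (log n)^6).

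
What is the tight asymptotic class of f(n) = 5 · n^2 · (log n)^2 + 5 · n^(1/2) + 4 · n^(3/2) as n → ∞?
f(n) ∈ Θ(n^2 · (log n)^2)

Compare the terms by growth order. For large n, n^a · (log n)^b dominates n^a' · (log n)^b' iff a > a', or (a = a' and b > b'). Ranking the 3 terms shows the dominant one is 5 · n^2 · (log n)^2. Hence f(n) ∈ Θ(n^2 · (log n)^2).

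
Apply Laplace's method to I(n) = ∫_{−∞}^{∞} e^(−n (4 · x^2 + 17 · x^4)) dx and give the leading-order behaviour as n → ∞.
I(n) ~ sqrt(π/(4n))

φ(x) = 4 · x^2 + 17 · x^4 has its unique global minimum at x* = 0 (since φ'(x) = 8x + 68x^3 = 0 only at x = 0 for real x with both coefficients positive, and φ → ∞ as |x| → ∞). At x* = 0, φ(0) = 0 and φ''(0) = 8. Laplace's method then gives
  I(n) ~ sqrt(2π / (n · φ''(0))) · e^(−n φ(0)) = sqrt(2π / (8n)) = sqrt(π/(4n)).
The 17 · x^4 term contributes only at subleading order (an O(1/n) relative correction).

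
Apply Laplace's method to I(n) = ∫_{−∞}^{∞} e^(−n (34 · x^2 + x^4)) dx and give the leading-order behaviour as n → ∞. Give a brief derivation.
I(n) ~ sqrt(π/(34n))

φ(x) = 34 · x^2 + x^4 has its unique global minimum at x* = 0 (since φ'(x) = 68x + 4x^3 = 0 only at x = 0 for real x with both coefficients positive, and φ → ∞ as |x| → ∞). At x* = 0, φ(0) = 0 and φ''(0) = 68. Laplace's method then gives
  I(n) ~ sqrt(2π / (n · φ''(0))) · e^(−n φ(0)) = sqrt(2π / (68n)) = sqrt(π/(34n)).
The x^4 term contributes only at subleading order (an O(1/n) relative correction).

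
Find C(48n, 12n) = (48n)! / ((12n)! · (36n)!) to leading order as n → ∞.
C(48n, 12n) ~ (256/27)^(12n) · sqrt(2/(3π·12n))

Write N = 12n. Apply Stirling to each factorial:
  (4N)! ~ sqrt(2π·4N) · (4N/e)^(4N),
  N! ~ sqrt(2π N) · (N/e)^N,
  (3N)! ~ sqrt(2π·3N) · (3N/e)^(3N).
The exponential factors combine to (4N)^(4N) / (N^N · (3N)^(3N)) = 4^(4N)/3^(3N) = (4^4/3^3)^N = (256/27)^N.
The square-root prefactors combine to sqrt(2π·4N) / (sqrt(2π N)·sqrt(2π·3N)) = sqrt(4 / (2π·3·N)) = sqrt(2/(3π·12n)).
Substituting N = 12n: C(48n, 12n) ~ (256/27)^(12n) · sqrt(2/(3π·12n)).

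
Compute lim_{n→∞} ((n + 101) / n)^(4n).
lim = e^404

Rewrite as (1 + 101/n)^(4n). By the standard limit (1 + x/n)^n → e^x, we have (1 + 101/n)^n → e^101, and raising to the 4th power gives e^404.
More precisely, ln[(1 + 101/n)^(4n)] = 4n · ln(1 + 101/n) = 4n · (101/n + O(1/n^2)) = 404 + O(1/n) → 404.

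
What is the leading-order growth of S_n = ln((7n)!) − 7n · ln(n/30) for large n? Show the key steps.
S_n ~ 7n · (ln 210 − 1) + O(ln n)

Stirling: ln((7n)!) = 7n ln(7n) − 7n + O(ln n).
  S_n = 7n ln(7n) − 7n − 7n ln(n/30) + O(ln n)
      = 7n ln(7n) − 7n ln n + 7n ln 30 − 7n + O(ln n)
      = 7n ln 7 + 7n ln 30 − 7n + O(ln n)
      = 7n (ln 210 − 1) + O(ln n).
Numerically ln(210) − 1 ≈ 4.3471.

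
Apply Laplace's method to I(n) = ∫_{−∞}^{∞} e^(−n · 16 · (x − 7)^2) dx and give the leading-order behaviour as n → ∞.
I(n) = sqrt(π/(16n))

Here φ(x) = 16 · (x − 7)^2 has its unique minimum at x* = 7 with φ(x*) = 0 and φ''(x*) = 32. Laplace's method gives
  I(n) ~ e^(−n φ(x*)) · sqrt(2π / (n · φ''(x*))) = sqrt(2π / (32n)) = sqrt(π/(16n)).
This is exact: substituting u = (x − 7)·sqrt(16n) gives I(n) = (1/sqrt(16n)) ∫_{−∞}^{∞} e^(−u^2) du = sqrt(π/(16n)).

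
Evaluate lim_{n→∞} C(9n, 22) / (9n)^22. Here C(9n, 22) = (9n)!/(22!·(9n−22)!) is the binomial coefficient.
lim = 1/22! = 1/1124000727777607680000

With N = 9n → ∞: C(N, 22) / N^22 = [N(N−1)…(N−21)] / (22! · N^22) = (1/22!) · 1 · (1 − 1/(9n)) · … · (1 − 21/(9n)). Each factor → 1 as N → ∞, so the limit is 1/22! = 1/1124000727777607680000.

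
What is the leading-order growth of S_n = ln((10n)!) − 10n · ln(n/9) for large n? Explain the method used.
S_n ~ 10n · (ln 90 − 1) + O(ln n)

Stirling: ln((10n)!) = 10n ln(10n) − 10n + O(ln n).
  S_n = 10n ln(10n) − 10n − 10n ln(n/9) + O(ln n)
      = 10n ln(10n) − 10n ln n + 10n ln 9 − 10n + O(ln n)
      = 10n ln 10 + 10n ln 9 − 10n + O(ln n)
      = 10n (ln 90 − 1) + O(ln n).
Numerically ln(90) − 1 ≈ 3.4998.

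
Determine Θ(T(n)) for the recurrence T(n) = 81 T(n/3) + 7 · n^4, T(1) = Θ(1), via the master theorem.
T(n) = Θ(n^4 log n)

log_3 81 = 4, and f(n) = 7 · n^4 = Θ(n^(log_3 81)). This is Case 2 of the master theorem: T(n) = Θ(f(n) · log n) = Θ(n^4 log n).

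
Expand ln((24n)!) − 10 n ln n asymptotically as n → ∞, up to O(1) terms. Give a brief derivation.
ln((24n)!) − 10 n ln n = 14 n ln n + 24(ln 24 − 1) n + (1/2) ln(2π·24n) + O(1/n)

Stirling: ln((24n)!) = 24n ln(24n) − 24n + (1/2) ln(2π·24n) + O(1/n).
Expand 24n ln(24n) = 24n (ln n + ln 24) = 24n ln n + 24n ln 24.
Subtract 10n ln n: leading term is (24 − 10) n ln n = 14 n ln n. The next term is 24n ln 24 − 24n = 24(ln 24 − 1) n. Then the (1/2) ln(2π·24n) correction.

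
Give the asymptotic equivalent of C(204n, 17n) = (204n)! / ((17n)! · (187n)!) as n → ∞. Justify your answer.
C(204n, 17n) ~ (8916100448256/285311670611)^(17n) · sqrt(6/(11π·17n))

Write N = 17n. Apply Stirling to each factorial:
  (12N)! ~ sqrt(2π·12N) · (12N/e)^(12N),
  N! ~ sqrt(2π N) · (N/e)^N,
  (11N)! ~ sqrt(2π·11N) · (11N/e)^(11N).
The exponential factors combine to (12N)^(12N) / (N^N · (11N)^(11N)) = 12^(12N)/11^(11N) = (12^12/11^11)^N = (8916100448256/285311670611)^N.
The square-root prefactors combine to sqrt(2π·12N) / (sqrt(2π N)·sqrt(2π·11N)) = sqrt(12 / (2π·11·N)) = sqrt(6/(11π·17n)).
Substituting N = 17n: C(204n, 17n) ~ (8916100448256/285311670611)^(17n) · sqrt(6/(11π·17n)).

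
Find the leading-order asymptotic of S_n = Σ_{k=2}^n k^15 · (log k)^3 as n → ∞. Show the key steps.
S_n ~ n^16 · (log n)^3 / 16

By integral comparison, S_n = ∫_1^n x^15 · (log x)^3 dx + O(n^15 · (log n)^3). For the integral, the leading term of ∫_1^n x^15 (log x)^3 dx is n^16/16 · (log n)^3 (by repeated integration by parts; each step lowers the log-exponent and produces a relatively O(1/log n) correction). Hence S_n ~ n^16 · (log n)^3 / 16.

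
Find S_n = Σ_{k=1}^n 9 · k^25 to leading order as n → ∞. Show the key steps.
S_n ~ 9 · n^26 / 26

By integral comparison (Euler-Maclaurin), Σ_{k=1}^n 9 · k^25 = 9 · ∫_0^n x^25 dx + O(n^25) = 9 · n^26/26 + O(n^25). (Equivalently, Faulhaber's formula gives the same leading term.)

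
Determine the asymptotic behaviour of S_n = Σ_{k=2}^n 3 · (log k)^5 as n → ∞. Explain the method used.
S_n ~ 3 · n · (log n)^5

By integral comparison, S_n = ∫_1^n 3 · (log x)^5 dx + O((log n)^5). For the integral, the leading term of ∫_1^n (log x)^5 dx is n · (log n)^5 (by repeated integration by parts; each step lowers the log-exponent and produces a relatively O(1/log n) correction). Hence S_n ~ 3 · n · (log n)^5.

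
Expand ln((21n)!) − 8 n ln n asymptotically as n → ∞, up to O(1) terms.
ln((21n)!) − 8 n ln n = 13 n ln n + 21(ln 21 − 1) n + (1/2) ln(2π·21n) + O(1/n)

Stirling: ln((21n)!) = 21n ln(21n) − 21n + (1/2) ln(2π·21n) + O(1/n).
Expand 21n ln(21n) = 21n (ln n + ln 21) = 21n ln n + 21n ln 21.
Subtract 8n ln n: leading term is (21 − 8) n ln n = 13 n ln n. The next term is 21n ln 21 − 21n = 21(ln 21 − 1) n. Then the (1/2) ln(2π·21n) correction.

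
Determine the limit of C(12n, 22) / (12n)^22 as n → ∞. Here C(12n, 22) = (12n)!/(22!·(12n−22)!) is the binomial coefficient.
lim = 1/22! = 1/1124000727777607680000

With N = 12n → ∞: C(N, 22) / N^22 = [N(N−1)…(N−21)] / (22! · N^22) = (1/22!) · 1 · (1 − 1/(12n)) · … · (1 − 21/(12n)). Each factor → 1 as N → ∞, so the limit is 1/22! = 1/1124000727777607680000.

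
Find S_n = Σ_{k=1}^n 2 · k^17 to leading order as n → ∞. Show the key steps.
S_n ~ n^18 / 9

By integral comparison (Euler-Maclaurin), Σ_{k=1}^n 2 · k^17 = 2 · ∫_0^n x^17 dx + O(n^17) = 2 · n^18/18 = n^18 / 9 + O(n^17). (Equivalently, Faulhaber's formula gives the same leading term.)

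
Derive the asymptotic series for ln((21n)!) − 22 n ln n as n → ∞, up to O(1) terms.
ln((21n)!) − 22 n ln n = −n ln n + 21(ln 21 − 1) n + (1/2) ln(2π·21n) + O(1/n)

Stirling: ln((21n)!) = 21n ln(21n) − 21n + (1/2) ln(2π·21n) + O(1/n).
Expand 21n ln(21n) = 21n (ln n + ln 21) = 21n ln n + 21n ln 21.
Subtract 22n ln n: leading term is (21 − 22) n ln n = −n ln n. The next term is 21n ln 21 − 21n = 21(ln 21 − 1) n. Then the (1/2) ln(2π·21n) correction.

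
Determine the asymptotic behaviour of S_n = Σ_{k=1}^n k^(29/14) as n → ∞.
S_n ~ (14/43) · n^(43/14)

Integral comparison: Σ_{k=1}^n k^(29/14) = ∫_0^n x^(29/14) dx + O(n^(29/14)). The integral is n^(1 + 29/14) / (1 + 29/14) = n^((29+14)/14) / ((29+14)/14) = (14/43) · n^(43/14).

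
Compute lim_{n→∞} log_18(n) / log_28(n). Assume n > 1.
lim = ln(28) / ln(18) = log_18(28)

Change of base: log_18(n) = ln n / ln 18 and log_28(n) = ln n / ln 28. The ratio is (ln n / ln 18) · (ln 28 / ln n) = ln 28 / ln 18, a constant independent of n. So the limit is ln 28 / ln 18 = log_18(28).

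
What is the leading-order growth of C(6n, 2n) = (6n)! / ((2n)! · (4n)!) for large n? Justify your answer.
C(6n, 2n) ~ (27/4)^(2n) · sqrt(3/(4π·2n))

Write N = 2n. Apply Stirling to each factorial:
  (3N)! ~ sqrt(2π·3N) · (3N/e)^(3N),
  N! ~ sqrt(2π N) · (N/e)^N,
  (2N)! ~ sqrt(2π·2N) · (2N/e)^(2N).
The exponential factors combine to (3N)^(3N) / (N^N · (2N)^(2N)) = 3^(3N)/2^(2N) = (3^3/2^2)^N = (27/4)^N.
The square-root prefactors combine to sqrt(2π·3N) / (sqrt(2π N)·sqrt(2π·2N)) = sqrt(3 / (2π·2·N)) = sqrt(3/(4π·2n)).
Substituting N = 2n: C(6n, 2n) ~ (27/4)^(2n) · sqrt(3/(4π·2n)).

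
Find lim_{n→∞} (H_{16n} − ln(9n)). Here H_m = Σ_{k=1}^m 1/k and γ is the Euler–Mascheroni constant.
lim = ln(16/9) + γ

By Euler-Maclaurin, H_m = ln m + γ + O(1/m). So
  H_{16n} − ln(9n) = ln(16n) + γ − ln(9n) + O(1/n)
                       = ln(16/9) + γ + O(1/n).
Hence the limit is ln(16/9) + γ.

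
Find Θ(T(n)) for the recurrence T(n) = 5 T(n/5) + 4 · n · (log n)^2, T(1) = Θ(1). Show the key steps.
T(n) = Θ(n · (log n)^3)

Here log_5 5 = 1 and f(n) = 4 · n · (log n)^2 = Θ(n^(log_5 5) · (log n)^2). This is the extended Case 2 of the master theorem (f matches the critical exponent up to log factors), giving T(n) = Θ(n^(log_5 5) · (log n)^(2+1)) = Θ(n · (log n)^3).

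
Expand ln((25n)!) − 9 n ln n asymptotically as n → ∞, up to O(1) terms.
ln((25n)!) − 9 n ln n = 16 n ln n + 25(ln 25 − 1) n + (1/2) ln(2π·25n) + O(1/n)

Stirling: ln((25n)!) = 25n ln(25n) − 25n + (1/2) ln(2π·25n) + O(1/n).
Expand 25n ln(25n) = 25n (ln n + ln 25) = 25n ln n + 25n ln 25.
Subtract 9n ln n: leading term is (25 − 9) n ln n = 16 n ln n. The next term is 25n ln 25 − 25n = 25(ln 25 − 1) n. Then the (1/2) ln(2π·25n) correction.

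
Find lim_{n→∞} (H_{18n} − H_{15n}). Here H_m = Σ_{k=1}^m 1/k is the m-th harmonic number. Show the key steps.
lim = ln(18/15) = ln(6/5)

Euler-Maclaurin gives H_m = ln m + γ + 1/(2m) + O(1/m^2). The γ and O(1/m) terms cancel in the difference:
  H_{18n} − H_{15n} = ln(18n) − ln(15n) + O(1/n) = ln(18/15) + O(1/n).
Hence the limit is ln(18/15) = ln(6/5).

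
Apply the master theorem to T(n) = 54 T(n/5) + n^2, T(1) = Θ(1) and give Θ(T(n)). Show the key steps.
T(n) = Θ(n^(log_5 54))

Master theorem: compare f(n) = n^2 to n^(log_5 54) where log_5 54 ≈ 2.478. Since 2 < log_5 54, we have f(n) = O(n^(log_5 54 − ε)) for some ε > 0 — Case 1. Hence T(n) = Θ(n^(log_5 54)).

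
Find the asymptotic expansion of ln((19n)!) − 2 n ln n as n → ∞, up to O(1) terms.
ln((19n)!) − 2 n ln n = 17 n ln n + 19(ln 19 − 1) n + (1/2) ln(2π·19n) + O(1/n)

Stirling: ln((19n)!) = 19n ln(19n) − 19n + (1/2) ln(2π·19n) + O(1/n).
Expand 19n ln(19n) = 19n (ln n + ln 19) = 19n ln n + 19n ln 19.
Subtract 2n ln n: leading term is (19 − 2) n ln n = 17 n ln n. The next term is 19n ln 19 − 19n = 19(ln 19 − 1) n. Then the (1/2) ln(2π·19n) correction.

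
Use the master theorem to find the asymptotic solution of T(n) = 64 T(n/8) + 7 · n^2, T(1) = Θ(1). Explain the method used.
T(n) = Θ(n^2 log n)

log_8 64 = 2, and f(n) = 7 · n^2 = Θ(n^(log_8 64)). This is Case 2 of the master theorem: T(n) = Θ(f(n) · log n) = Θ(n^2 log n).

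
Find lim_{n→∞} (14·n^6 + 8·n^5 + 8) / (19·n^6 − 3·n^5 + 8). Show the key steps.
lim = 14/19

For large n the leading n^6 terms dominate both numerator and denominator. Dividing top and bottom by n^6, every other term tends to 0, leaving 14/19.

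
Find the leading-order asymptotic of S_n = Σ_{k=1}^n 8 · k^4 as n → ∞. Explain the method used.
S_n ~ 8 · n^5 / 5

By integral comparison (Euler-Maclaurin), Σ_{k=1}^n 8 · k^4 = 8 · ∫_0^n x^4 dx + O(n^4) = 8 · n^5/5 + O(n^4). (Equivalently, Faulhaber's formula gives the same leading term.)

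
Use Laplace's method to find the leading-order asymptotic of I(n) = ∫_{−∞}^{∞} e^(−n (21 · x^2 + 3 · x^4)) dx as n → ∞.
I(n) ~ sqrt(π/(21n))

φ(x) = 21 · x^2 + 3 · x^4 has its unique global minimum at x* = 0 (since φ'(x) = 42x + 12x^3 = 0 only at x = 0 for real x with both coefficients positive, and φ → ∞ as |x| → ∞). At x* = 0, φ(0) = 0 and φ''(0) = 42. Laplace's method then gives
  I(n) ~ sqrt(2π / (n · φ''(0))) · e^(−n φ(0)) = sqrt(2π / (42n)) = sqrt(π/(21n)).
The 3 · x^4 term contributes only at subleading order (an O(1/n) relative correction).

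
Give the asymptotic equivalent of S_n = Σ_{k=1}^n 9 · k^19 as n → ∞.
S_n ~ 9 · n^20 / 20

By integral comparison (Euler-Maclaurin), Σ_{k=1}^n 9 · k^19 = 9 · ∫_0^n x^19 dx + O(n^19) = 9 · n^20/20 + O(n^19). (Equivalently, Faulhaber's formula gives the same leading term.)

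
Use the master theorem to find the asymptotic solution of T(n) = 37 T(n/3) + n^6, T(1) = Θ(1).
T(n) = Θ(n^6)

log_3 37 ≈ 3.287. f(n) = n^6 dominates n^(log_3 37) since 6 > 3.287, and the regularity condition a·f(n/b) = 37·(n/3)^6 = (37/729)·n^6 ≤ c·f(n) holds with c = 37/729 ≈ 0.0508 < 1. So this is Case 3: T(n) = Θ(f(n)) = Θ(n^6).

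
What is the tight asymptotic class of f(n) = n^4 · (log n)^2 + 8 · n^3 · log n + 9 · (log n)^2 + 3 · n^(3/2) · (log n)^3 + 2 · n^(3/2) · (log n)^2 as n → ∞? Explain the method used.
f(n) ∈ Θ(n^4 · (log n)^2)

Compare the terms by growth order. For large n, n^a · (log n)^b dominates n^a' · (log n)^b' iff a > a', or (a = a' and b > b'). Ranking the 5 terms shows the dominant one is n^4 · (log n)^2. Hence f(n) ∈ Θ(n^4 · (log n)^2).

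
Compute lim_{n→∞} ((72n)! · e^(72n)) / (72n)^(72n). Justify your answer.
lim = ∞

Stirling: (72n)! ~ sqrt(2π·72n) · (72n/e)^(72n). Hence
  (72n)! · e^(72n) / (72n)^(72n) ~ sqrt(2π·72n) = sqrt(2π·72) · sqrt(n) → ∞.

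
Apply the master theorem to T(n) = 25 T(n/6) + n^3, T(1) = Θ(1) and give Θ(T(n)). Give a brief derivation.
T(n) = Θ(n^3)

log_6 25 ≈ 1.796. f(n) = n^3 dominates n^(log_6 25) since 3 > 1.796, and the regularity condition a·f(n/b) = 25·(n/6)^3 = (25/216)·n^3 ≤ c·f(n) holds with c = 25/216 ≈ 0.116 < 1. So this is Case 3: T(n) = Θ(f(n)) = Θ(n^3).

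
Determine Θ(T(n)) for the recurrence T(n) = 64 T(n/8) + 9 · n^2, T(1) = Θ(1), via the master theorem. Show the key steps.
T(n) = Θ(n^2 log n)

log_8 64 = 2, and f(n) = 9 · n^2 = Θ(n^(log_8 64)). This is Case 2 of the master theorem: T(n) = Θ(f(n) · log n) = Θ(n^2 log n).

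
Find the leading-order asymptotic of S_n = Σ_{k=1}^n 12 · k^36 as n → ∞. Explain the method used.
S_n ~ 12 · n^37 / 37

By integral comparison (Euler-Maclaurin), Σ_{k=1}^n 12 · k^36 = 12 · ∫_0^n x^36 dx + O(n^36) = 12 · n^37/37 + O(n^36). (Equivalently, Faulhaber's formula gives the same leading term.)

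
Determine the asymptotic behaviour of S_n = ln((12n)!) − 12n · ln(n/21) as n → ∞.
S_n ~ 12n · (ln 252 − 1) + O(ln n)

Stirling: ln((12n)!) = 12n ln(12n) − 12n + O(ln n).
  S_n = 12n ln(12n) − 12n − 12n ln(n/21) + O(ln n)
      = 12n ln(12n) − 12n ln n + 12n ln 21 − 12n + O(ln n)
      = 12n ln 12 + 12n ln 21 − 12n + O(ln n)
      = 12n (ln 252 − 1) + O(ln n).
Numerically ln(252) − 1 ≈ 4.5294.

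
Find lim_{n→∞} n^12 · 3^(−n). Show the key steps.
lim = 0

Exponentials with base > 1 dominate every fixed polynomial: for any fixed c, n^c / 3^n → 0 as n → ∞ (e.g. by the ratio test, or by writing 3^n = e^(n ln 3) and noting e^(n ln 3) / n^c → ∞). Hence n^12 · 3^(−n) = n^12 / 3^n → 0.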